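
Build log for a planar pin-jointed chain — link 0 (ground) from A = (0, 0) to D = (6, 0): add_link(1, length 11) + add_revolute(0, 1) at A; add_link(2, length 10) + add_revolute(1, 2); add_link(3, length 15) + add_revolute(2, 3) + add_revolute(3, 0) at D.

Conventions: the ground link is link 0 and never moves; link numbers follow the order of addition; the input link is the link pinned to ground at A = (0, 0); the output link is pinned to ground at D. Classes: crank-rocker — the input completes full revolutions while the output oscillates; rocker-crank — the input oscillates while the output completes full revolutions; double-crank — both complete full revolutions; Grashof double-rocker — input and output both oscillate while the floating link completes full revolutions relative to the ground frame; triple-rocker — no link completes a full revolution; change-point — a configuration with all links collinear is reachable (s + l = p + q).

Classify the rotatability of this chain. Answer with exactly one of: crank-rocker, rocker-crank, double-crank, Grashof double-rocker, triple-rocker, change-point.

lengths: ground=6, input=11, coupler=10, output=15
sorted: s=6 (shortest), l=15 (longest), p+q=21
s + l = 21 vs p + q = 21
s + l = p + q → change-point (collinear configuration reachable)

change-point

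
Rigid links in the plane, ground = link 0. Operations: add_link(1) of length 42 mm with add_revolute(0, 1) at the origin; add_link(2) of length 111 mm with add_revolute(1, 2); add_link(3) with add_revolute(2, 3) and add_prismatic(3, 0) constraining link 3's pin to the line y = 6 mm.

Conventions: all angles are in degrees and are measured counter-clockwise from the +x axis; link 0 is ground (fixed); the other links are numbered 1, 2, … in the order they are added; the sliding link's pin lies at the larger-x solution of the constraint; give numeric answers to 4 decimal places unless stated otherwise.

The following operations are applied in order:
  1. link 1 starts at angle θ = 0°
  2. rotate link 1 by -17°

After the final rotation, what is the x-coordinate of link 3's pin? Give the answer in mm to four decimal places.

geometry: r = 42 mm, L = 111 mm, e = 6 mm; θ starts at 0°
rotate link 1 by -17°: θ ← 0° -17° = -17°
crank pin P = (r cos θ, r sin θ) = (40.164800, -12.279612)
h = r sin θ − e = -12.279612 − 6 = -18.279612
x = r cos θ + √(L² − h²) = 40.164800 + 109.484500 = 149.649300

149.6493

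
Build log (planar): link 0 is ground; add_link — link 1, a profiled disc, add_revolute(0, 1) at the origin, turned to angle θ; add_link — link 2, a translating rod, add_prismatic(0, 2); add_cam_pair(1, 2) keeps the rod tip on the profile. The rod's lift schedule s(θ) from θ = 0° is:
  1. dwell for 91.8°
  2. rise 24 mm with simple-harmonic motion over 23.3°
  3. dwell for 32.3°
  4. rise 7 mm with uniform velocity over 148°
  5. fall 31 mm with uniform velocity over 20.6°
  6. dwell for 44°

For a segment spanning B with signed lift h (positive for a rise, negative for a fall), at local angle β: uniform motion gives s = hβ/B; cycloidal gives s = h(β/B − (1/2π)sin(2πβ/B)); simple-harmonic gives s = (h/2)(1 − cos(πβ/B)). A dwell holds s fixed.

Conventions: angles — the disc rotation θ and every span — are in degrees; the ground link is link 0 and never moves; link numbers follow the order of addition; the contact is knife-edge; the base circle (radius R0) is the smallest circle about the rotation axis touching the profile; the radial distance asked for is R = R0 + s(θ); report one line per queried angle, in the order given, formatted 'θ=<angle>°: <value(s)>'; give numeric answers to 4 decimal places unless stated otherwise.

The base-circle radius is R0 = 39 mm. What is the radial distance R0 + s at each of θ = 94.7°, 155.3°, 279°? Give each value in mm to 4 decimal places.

seg 1 [0°–91.8°] dwell: s stays 0.0000
seg 2 [91.8°–115.1°] simple-harmonic, h=24: θ=94.7° here. β=2.9, B=23.3. 24/2·(1 − cos(π·0.1245)) = 0.9057 → s = 0.9057
seg 2 [91.8°–115.1°] simple-harmonic, h=24: full span → s += 24 → s = 24.0000
seg 3 [115.1°–147.4°] dwell: s stays 24.0000
seg 4 [147.4°–295.4°] uniform, h=7: θ=155.3° here. β=7.9, B=148. 7·7.9/148 = 0.3736 → s = 24.3736
seg 4 [147.4°–295.4°] uniform, h=7: θ=279° here. β=131.6, B=148. 7·131.6/148 = 6.2243 → s = 30.2243
θ=94.7°: R = R0 + s = 39 + 0.9057 = 39.9057
θ=155.3°: R = R0 + s = 39 + 24.3736 = 63.3736
θ=279°: R = R0 + s = 39 + 30.2243 = 69.2243

θ=94.7°: 39.9057
θ=155.3°: 63.3736
θ=279°: 69.2243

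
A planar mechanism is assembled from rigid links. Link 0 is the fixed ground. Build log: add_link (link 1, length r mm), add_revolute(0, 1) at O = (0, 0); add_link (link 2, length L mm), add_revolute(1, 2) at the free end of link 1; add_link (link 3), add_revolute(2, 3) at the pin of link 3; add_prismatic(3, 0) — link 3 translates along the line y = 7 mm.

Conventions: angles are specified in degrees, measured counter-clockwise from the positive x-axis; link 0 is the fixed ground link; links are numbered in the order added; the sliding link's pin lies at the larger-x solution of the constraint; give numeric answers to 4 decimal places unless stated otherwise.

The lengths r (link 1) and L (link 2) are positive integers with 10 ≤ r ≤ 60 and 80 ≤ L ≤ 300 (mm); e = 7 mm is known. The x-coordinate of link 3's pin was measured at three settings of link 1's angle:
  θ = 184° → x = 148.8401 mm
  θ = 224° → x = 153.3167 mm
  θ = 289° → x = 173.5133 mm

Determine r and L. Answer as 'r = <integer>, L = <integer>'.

constraint per measurement: (x − r cos θ)² + (r sin θ − e)² = L²
subtracting the θ₁ and θ₂ equations cancels the r² and L² terms:
r = (x₁² − x₂²) / (2[(x₁cos θ₁ + e sin θ₁) − (x₂cos θ₂ + e sin θ₂)]) = 19.9997 → r = 20
L² = (x₁ − r cos θ₁)² + (r sin θ₁ − e)² = 28561.0085 → L = 169.0000 → L = 169
check at θ₃=289°: x = 173.5133 (printed 173.5133) ✓

r = 20, L = 169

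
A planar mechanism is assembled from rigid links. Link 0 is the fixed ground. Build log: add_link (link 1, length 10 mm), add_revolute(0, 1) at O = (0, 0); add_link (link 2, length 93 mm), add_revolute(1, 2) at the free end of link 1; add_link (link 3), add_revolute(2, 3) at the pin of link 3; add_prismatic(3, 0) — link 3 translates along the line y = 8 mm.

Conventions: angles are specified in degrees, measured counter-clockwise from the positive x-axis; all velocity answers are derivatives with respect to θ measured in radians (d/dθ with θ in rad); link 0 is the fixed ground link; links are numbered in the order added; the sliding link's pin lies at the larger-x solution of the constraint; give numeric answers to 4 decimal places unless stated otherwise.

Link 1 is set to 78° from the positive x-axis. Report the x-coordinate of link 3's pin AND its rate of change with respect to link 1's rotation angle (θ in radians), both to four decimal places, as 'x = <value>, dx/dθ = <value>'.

geometry: r = 10 mm, L = 93 mm, e = 8 mm
crank pin P = (r cos θ, r sin θ) = (2.079117, 9.781476)
h = r sin θ − e = 9.781476 − 8 = 1.781476
x = r cos θ + √(L² − h²) = 2.079117 + 92.982936 = 95.062053
dx/dθ = −r sin θ − h·r cos θ/√(L² − h²) (θ in radians; h = 1.781476) = -9.821310

x = 95.0621, dx/dθ = -9.8213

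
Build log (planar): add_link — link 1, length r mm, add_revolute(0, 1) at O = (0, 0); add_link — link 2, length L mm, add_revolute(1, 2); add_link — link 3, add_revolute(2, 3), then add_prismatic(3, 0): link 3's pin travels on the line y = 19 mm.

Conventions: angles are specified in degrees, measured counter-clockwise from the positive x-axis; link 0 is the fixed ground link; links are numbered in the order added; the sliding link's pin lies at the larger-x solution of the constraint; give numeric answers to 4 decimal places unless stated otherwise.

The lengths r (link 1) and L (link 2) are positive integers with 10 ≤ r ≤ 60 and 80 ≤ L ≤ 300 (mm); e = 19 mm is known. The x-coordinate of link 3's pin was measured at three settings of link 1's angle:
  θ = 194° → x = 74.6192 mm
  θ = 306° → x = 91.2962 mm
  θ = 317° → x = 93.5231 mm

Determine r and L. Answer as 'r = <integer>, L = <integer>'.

constraint per measurement: (x − r cos θ)² + (r sin θ − e)² = L²
subtracting the θ₁ and θ₂ equations cancels the r² and L² terms:
r = (x₁² − x₂²) / (2[(x₁cos θ₁ + e sin θ₁) − (x₂cos θ₂ + e sin θ₂)]) = 12.0000 → r = 12
L² = (x₁ − r cos θ₁)² + (r sin θ₁ − e)² = 7921.0060 → L = 89.0000 → L = 89
check at θ₃=317°: x = 93.5231 (printed 93.5231) ✓

r = 12, L = 89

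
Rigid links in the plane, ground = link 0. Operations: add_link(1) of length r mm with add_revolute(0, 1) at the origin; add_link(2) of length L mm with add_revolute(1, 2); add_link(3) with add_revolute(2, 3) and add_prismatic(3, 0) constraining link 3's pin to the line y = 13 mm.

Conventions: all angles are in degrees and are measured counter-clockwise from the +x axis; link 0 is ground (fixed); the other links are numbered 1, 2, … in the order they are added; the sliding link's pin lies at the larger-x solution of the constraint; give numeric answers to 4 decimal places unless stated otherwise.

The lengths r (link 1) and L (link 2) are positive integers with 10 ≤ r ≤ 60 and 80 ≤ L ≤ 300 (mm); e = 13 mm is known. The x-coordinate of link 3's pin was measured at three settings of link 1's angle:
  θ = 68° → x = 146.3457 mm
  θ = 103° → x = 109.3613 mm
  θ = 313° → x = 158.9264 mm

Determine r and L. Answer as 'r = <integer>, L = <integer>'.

constraint per measurement: (x − r cos θ)² + (r sin θ − e)² = L²
subtracting the θ₁ and θ₂ equations cancels the r² and L² terms:
r = (x₁² − x₂²) / (2[(x₁cos θ₁ + e sin θ₁) − (x₂cos θ₂ + e sin θ₂)]) = 60.0001 → r = 60
L² = (x₁ − r cos θ₁)² + (r sin θ₁ − e)² = 17161.0094 → L = 131.0000 → L = 131
check at θ₃=313°: x = 158.9264 (printed 158.9264) ✓

r = 60, L = 131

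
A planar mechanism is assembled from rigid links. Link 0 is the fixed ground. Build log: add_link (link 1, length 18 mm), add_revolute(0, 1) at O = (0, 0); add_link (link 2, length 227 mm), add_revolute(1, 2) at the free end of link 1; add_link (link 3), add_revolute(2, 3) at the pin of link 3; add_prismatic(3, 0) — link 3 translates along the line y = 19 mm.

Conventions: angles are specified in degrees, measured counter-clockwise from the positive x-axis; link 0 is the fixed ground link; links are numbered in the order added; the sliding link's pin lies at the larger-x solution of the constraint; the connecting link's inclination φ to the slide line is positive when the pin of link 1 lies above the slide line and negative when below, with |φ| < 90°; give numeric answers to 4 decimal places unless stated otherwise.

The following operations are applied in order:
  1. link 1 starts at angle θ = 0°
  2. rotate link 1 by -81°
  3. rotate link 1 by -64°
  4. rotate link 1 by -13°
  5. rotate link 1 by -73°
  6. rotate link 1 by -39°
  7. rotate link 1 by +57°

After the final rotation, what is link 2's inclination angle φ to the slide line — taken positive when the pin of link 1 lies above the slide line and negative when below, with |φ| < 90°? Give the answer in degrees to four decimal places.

geometry: r = 18 mm, L = 227 mm, e = 19 mm; θ starts at 0°
rotate link 1 by -81°: θ ← 0° -81° = -81°
rotate link 1 by -64°: θ ← -81° -64° = -145°
rotate link 1 by -13°: θ ← -145° -13° = -158°
rotate link 1 by -73°: θ ← -158° -73° = -231°
rotate link 1 by -39°: θ ← -231° -39° = -270°
rotate link 1 by +57°: θ ← -270° +57° = -213°
h = r sin θ − e = 9.803503 − 19 = -9.196497
sin φ = h / L = -9.196497 / 227 = -0.04051320
φ = arcsin(-0.04051320) = -2.321871°

-2.3219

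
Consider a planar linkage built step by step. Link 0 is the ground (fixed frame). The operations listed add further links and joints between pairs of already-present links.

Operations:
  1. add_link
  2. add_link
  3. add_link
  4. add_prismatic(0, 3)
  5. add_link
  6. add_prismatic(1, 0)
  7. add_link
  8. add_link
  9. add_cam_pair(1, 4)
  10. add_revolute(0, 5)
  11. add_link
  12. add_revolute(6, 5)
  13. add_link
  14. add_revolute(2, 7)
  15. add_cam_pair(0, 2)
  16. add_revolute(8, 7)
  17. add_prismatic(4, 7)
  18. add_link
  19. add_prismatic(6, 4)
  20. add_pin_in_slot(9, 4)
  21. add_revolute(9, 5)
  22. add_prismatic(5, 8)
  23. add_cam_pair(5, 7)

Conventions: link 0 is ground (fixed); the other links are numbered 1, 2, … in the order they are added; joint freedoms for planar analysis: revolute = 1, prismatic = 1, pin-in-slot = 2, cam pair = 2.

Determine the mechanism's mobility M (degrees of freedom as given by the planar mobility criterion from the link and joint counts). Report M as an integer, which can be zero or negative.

ground; <1,0,0>
#1 <2,0,0>
#2 <3,0,0>
#3 <4,0,0>
P:0↔3 J1 <4,1,0>
#4 <5,1,0>
P:1↔0 J1 <5,2,0>
#5 <6,2,0>
#6 <7,2,0>
C:1↔4 J2 <7,2,1>
R:0↔5 J1 <7,3,1>
#7 <8,3,1>
R:6↔5 J1 <8,4,1>
#8 <9,4,1>
R:2↔7 J1 <9,5,1>
C:0↔2 J2 <9,5,2>
R:8↔7 J1 <9,6,2>
P:4↔7 J1 <9,7,2>
#9 <10,7,2>
P:6↔4 J1 <10,8,2>
PS:9↔4 J2 <10,8,3>
R:9↔5 J1 <10,9,3>
P:5↔8 J1 <10,10,3>
C:5↔7 J2 <10,10,4>
3×9 − 2×10 − 1×4 = 3

M = 3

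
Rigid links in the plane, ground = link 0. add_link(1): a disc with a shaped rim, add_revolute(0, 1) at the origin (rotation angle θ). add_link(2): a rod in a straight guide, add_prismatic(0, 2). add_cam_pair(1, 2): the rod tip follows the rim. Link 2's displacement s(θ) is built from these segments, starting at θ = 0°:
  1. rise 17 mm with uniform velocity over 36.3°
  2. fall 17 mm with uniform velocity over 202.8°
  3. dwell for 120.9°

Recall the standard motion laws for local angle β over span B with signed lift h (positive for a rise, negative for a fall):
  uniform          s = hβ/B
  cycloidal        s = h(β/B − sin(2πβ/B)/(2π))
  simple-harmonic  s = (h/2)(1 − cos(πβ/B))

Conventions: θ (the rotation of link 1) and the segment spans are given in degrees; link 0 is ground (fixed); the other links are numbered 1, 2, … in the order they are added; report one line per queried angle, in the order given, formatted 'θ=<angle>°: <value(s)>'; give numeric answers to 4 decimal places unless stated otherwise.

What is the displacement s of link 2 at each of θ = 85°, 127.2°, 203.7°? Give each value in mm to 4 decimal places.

segment 1 (0° to 36.3°, uniform, h = 17) is passed completely: s = 0.0000 + (17) = 17.0000
θ = 85° falls in segment 2 (36.3° to 239.1°, uniform, h = -17): β = 85 − 36.3 = 48.7°, B = 202.8°; Δs = -17·48.7/202.8 = -4.0823; s = 17.0000 − 4.0823 = 12.9177
θ = 127.2° falls in segment 2 (36.3° to 239.1°, uniform, h = -17): β = 127.2 − 36.3 = 90.9°, B = 202.8°; Δs = -17·90.9/202.8 = -7.6198; s = 17.0000 − 7.6198 = 9.3802
θ = 203.7° falls in segment 2 (36.3° to 239.1°, uniform, h = -17): β = 203.7 − 36.3 = 167.4°, B = 202.8°; Δs = -17·167.4/202.8 = -14.0325; s = 17.0000 − 14.0325 = 2.9675

θ=85°: 12.9177
θ=127.2°: 9.3802
θ=203.7°: 2.9675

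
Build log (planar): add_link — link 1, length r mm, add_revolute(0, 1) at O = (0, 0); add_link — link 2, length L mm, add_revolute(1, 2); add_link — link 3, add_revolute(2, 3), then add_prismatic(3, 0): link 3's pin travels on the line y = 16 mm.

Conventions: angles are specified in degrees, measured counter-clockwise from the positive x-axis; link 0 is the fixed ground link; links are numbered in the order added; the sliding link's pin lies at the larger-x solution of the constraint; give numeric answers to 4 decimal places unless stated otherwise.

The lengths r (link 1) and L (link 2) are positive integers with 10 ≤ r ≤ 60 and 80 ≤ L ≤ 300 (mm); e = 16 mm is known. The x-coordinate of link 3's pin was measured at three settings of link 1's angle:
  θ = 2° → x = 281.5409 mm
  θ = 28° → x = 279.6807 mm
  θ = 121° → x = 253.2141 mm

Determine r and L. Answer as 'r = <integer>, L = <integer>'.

constraint per measurement: (x − r cos θ)² + (r sin θ − e)² = L²
subtracting the θ₁ and θ₂ equations cancels the r² and L² terms:
r = (x₁² − x₂²) / (2[(x₁cos θ₁ + e sin θ₁) − (x₂cos θ₂ + e sin θ₂)]) = 19.0003 → r = 19
L² = (x₁ − r cos θ₁)² + (r sin θ₁ − e)² = 69169.0225 → L = 263.0000 → L = 263
check at θ₃=121°: x = 253.2141 (printed 253.2141) ✓

r = 19, L = 263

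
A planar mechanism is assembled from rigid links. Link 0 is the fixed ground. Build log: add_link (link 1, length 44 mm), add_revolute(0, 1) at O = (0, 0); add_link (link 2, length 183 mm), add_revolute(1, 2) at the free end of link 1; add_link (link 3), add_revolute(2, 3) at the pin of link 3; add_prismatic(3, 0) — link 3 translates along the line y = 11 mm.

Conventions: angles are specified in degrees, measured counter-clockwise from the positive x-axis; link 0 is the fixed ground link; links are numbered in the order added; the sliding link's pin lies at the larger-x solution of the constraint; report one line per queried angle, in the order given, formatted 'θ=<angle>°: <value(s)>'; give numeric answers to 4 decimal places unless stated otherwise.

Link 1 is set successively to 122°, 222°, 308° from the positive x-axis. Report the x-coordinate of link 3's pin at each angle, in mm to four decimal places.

geometry: r = 44 mm, L = 183 mm, e = 11 mm
θ=122°: crank pin P = (r cos θ, r sin θ) = (-23.316448, 37.314116)
θ=122°: h = r sin θ − e = 37.314116 − 11 = 26.314116
θ=122°: x = r cos θ + √(L² − h²) = -23.316448 + 181.098226 = 157.781778
θ=222°: crank pin P = (r cos θ, r sin θ) = (-32.698372, -29.441747)
θ=222°: h = r sin θ − e = -29.441747 − 11 = -40.441747
θ=222°: x = r cos θ + √(L² − h²) = -32.698372 + 178.475391 = 145.777018
θ=308°: crank pin P = (r cos θ, r sin θ) = (27.089105, -34.672473)
θ=308°: h = r sin θ − e = -34.672473 − 11 = -45.672473
θ=308°: x = r cos θ + √(L² − h²) = 27.089105 + 177.208987 = 204.298092

θ=122°: 157.7818
θ=222°: 145.7770
θ=308°: 204.2981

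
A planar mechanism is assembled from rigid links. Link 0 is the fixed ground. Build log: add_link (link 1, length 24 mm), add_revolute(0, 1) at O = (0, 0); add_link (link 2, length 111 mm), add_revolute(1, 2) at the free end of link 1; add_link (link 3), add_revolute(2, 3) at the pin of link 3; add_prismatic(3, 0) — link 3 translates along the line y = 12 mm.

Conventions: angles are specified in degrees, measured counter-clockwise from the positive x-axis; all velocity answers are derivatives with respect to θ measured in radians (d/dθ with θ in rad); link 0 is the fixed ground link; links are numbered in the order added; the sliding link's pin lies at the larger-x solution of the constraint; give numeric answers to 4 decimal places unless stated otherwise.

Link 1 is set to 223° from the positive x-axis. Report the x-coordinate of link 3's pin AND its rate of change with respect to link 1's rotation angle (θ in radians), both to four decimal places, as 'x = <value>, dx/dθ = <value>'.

geometry: r = 24 mm, L = 111 mm, e = 12 mm
crank pin P = (r cos θ, r sin θ) = (-17.552489, -16.367961)
h = r sin θ − e = -16.367961 − 12 = -28.367961
x = r cos θ + √(L² − h²) = -17.552489 + 107.313833 = 89.761344
dx/dθ = −r sin θ − h·r cos θ/√(L² − h²) (θ in radians; h = -28.367961) = 11.728034

x = 89.7613, dx/dθ = 11.7280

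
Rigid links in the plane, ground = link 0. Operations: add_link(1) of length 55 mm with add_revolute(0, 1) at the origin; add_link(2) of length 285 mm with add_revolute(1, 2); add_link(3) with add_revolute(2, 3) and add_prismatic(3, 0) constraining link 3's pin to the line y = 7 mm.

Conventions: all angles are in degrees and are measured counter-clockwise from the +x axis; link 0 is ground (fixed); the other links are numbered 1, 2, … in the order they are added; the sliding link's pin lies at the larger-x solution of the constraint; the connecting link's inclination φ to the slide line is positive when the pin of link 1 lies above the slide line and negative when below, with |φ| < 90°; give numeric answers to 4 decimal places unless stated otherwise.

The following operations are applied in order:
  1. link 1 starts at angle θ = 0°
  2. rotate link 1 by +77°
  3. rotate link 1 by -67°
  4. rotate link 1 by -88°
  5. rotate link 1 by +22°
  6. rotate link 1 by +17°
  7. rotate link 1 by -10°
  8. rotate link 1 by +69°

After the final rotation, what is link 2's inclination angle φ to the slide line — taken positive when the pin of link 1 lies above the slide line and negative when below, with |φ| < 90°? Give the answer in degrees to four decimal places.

geometry: r = 55 mm, L = 285 mm, e = 7 mm; θ starts at 0°
rotate link 1 by +77°: θ ← 0° +77° = 77°
rotate link 1 by -67°: θ ← 77° -67° = 10°
rotate link 1 by -88°: θ ← 10° -88° = -78°
rotate link 1 by +22°: θ ← -78° +22° = -56°
rotate link 1 by +17°: θ ← -56° +17° = -39°
rotate link 1 by -10°: θ ← -39° -10° = -49°
rotate link 1 by +69°: θ ← -49° +69° = 20°
h = r sin θ − e = 18.811108 − 7 = 11.811108
sin φ = h / L = 11.811108 / 285 = 0.04144248
φ = arcsin(0.04144248) = 2.375160°

2.3752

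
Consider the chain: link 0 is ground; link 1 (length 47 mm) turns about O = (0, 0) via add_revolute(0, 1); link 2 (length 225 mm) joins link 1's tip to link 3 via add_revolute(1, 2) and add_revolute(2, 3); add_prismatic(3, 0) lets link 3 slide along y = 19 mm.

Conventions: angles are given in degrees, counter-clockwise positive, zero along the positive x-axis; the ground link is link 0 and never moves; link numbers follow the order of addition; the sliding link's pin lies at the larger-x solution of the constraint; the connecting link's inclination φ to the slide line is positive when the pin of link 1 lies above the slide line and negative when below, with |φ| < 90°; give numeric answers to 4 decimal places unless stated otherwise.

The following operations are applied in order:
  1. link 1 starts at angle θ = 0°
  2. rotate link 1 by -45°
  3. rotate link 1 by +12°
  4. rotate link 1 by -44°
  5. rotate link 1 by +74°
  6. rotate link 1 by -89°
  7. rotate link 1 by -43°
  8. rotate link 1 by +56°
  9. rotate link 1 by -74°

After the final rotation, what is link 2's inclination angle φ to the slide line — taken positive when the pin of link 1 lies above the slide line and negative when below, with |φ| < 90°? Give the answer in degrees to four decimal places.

geometry: r = 47 mm, L = 225 mm, e = 19 mm; θ starts at 0°
rotate link 1 by -45°: θ ← 0° -45° = -45°
rotate link 1 by +12°: θ ← -45° +12° = -33°
rotate link 1 by -44°: θ ← -33° -44° = -77°
rotate link 1 by +74°: θ ← -77° +74° = -3°
rotate link 1 by -89°: θ ← -3° -89° = -92°
rotate link 1 by -43°: θ ← -92° -43° = -135°
rotate link 1 by +56°: θ ← -135° +56° = -79°
rotate link 1 by -74°: θ ← -79° -74° = -153°
h = r sin θ − e = -21.337553 − 19 = -40.337553
sin φ = h / L = -40.337553 / 225 = -0.17927802
φ = arcsin(-0.17927802) = -10.327709°

-10.3277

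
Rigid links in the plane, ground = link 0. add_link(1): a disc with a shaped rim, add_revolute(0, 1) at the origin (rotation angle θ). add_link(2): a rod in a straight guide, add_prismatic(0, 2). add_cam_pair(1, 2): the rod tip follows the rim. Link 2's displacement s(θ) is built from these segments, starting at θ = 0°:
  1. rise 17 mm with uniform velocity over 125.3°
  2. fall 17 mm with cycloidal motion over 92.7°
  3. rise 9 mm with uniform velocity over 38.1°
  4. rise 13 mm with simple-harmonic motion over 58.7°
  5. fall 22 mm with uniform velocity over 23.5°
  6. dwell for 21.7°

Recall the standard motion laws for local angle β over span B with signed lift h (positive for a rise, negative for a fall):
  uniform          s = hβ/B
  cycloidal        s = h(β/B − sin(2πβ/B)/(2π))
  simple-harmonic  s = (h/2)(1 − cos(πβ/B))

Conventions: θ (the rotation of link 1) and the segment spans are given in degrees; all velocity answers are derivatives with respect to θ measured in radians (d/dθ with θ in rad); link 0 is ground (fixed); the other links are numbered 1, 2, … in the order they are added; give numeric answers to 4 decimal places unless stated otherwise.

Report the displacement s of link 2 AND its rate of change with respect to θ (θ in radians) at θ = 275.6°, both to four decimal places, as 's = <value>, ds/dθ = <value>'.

segment 1 (0° to 125.3°, uniform, h = 17) is passed completely: s = 0.0000 + (17) = 17.0000
segment 2 (125.3° to 218°, cycloidal, h = -17) is passed completely: s = 17.0000 + (-17) = 0.0000
segment 3 (218° to 256.1°, uniform, h = 9) is passed completely: s = 0.0000 + (9) = 9.0000
θ = 275.6° falls in segment 4 (256.1° to 314.8°, simple-harmonic, h = 13): β = 275.6 − 256.1 = 19.5°, B = 58.7°; Δs = 13/2·(1 − cos(π·0.3322)) = 3.2299; s = 9.0000 + 3.2299 = 12.2299
velocity in seg [256.1°–314.8°] (simple-harmonic), θ in radians: β = 19.5° = 0.3403 rad, B = 58.7° = 1.0245 rad; ds/dθ = (πh/(2B)) sin(πβ/B) = (π·13/(2·1.0245)) sin(π·0.3322) = 17.225827 mm/rad

s = 12.2299, ds/dθ = 17.2258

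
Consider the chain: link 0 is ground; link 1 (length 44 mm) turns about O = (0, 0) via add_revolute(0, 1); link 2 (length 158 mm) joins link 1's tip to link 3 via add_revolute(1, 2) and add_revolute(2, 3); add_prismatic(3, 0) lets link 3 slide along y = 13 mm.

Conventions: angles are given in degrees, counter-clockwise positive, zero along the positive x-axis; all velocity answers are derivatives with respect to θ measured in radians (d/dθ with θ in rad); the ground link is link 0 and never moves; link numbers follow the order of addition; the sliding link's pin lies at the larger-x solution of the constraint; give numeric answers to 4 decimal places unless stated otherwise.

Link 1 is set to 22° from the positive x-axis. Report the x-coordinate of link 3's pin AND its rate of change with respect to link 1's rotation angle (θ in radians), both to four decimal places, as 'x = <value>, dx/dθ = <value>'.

geometry: r = 44 mm, L = 158 mm, e = 13 mm
crank pin P = (r cos θ, r sin θ) = (40.796090, 16.482690)
h = r sin θ − e = 16.482690 − 13 = 3.482690
x = r cos θ + √(L² − h²) = 40.796090 + 157.961612 = 198.757702
dx/dθ = −r sin θ − h·r cos θ/√(L² − h²) (θ in radians; h = 3.482690) = -17.382150

x = 198.7577, dx/dθ = -17.3822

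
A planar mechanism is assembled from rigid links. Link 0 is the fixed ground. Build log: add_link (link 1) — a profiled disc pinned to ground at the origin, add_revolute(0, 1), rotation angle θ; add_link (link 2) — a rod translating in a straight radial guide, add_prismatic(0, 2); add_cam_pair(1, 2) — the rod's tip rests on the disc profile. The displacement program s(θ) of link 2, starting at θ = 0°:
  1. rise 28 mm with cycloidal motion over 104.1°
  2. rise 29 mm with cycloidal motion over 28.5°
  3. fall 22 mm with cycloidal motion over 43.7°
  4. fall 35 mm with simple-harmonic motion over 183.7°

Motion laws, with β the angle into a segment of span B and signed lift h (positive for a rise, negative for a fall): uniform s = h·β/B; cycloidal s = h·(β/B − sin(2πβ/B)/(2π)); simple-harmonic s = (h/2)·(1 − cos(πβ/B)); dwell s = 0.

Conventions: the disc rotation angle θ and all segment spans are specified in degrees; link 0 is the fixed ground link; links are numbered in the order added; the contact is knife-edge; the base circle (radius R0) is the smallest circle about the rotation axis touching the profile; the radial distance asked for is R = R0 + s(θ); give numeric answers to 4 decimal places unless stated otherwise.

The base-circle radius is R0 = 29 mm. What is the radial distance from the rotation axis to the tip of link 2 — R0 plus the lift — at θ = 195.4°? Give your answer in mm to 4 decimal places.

seg 1 [0°–104.1°] cycloidal, h=28: full span → s += 28 → s = 28.0000
seg 2 [104.1°–132.6°] cycloidal, h=29: full span → s += 29 → s = 57.0000
seg 3 [132.6°–176.3°] cycloidal, h=-22: full span → s += -22 → s = 35.0000
seg 4 [176.3°–360°] simple-harmonic, h=-35: θ=195.4° here. β=19.1, B=183.7. -35/2·(1 − cos(π·0.1040)) = -0.9253 → s = 34.0747
R = R0 + s = 29 + 34.0747 = 63.0747

63.0747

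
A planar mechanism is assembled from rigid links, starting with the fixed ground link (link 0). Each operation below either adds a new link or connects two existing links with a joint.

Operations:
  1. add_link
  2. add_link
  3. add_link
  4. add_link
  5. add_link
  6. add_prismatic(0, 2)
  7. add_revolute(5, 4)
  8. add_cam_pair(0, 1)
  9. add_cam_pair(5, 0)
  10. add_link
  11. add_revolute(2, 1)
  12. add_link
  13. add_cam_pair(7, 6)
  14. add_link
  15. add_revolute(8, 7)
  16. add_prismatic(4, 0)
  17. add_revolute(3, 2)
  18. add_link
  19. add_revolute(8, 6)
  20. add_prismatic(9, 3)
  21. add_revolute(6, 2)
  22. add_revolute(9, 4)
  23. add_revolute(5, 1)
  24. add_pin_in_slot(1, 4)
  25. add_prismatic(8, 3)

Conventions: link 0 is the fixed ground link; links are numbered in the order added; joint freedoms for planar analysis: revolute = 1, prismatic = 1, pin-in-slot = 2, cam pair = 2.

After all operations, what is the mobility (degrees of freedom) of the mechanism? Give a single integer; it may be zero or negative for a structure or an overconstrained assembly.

L=1 J1=0 J2=0
add link → L=2 J1=0 J2=0
add link → L=3 J1=0 J2=0
add link → L=4 J1=0 J2=0
add link → L=5 J1=0 J2=0
add link → L=6 J1=0 J2=0
P@0,2 dof=1 J1 → L=6 J1=1 J2=0
R@5,4 dof=1 J1 → L=6 J1=2 J2=0
C@0,1 dof=2 J2 → L=6 J1=2 J2=1
C@5,0 dof=2 J2 → L=6 J1=2 J2=2
add link → L=7 J1=2 J2=2
R@2,1 dof=1 J1 → L=7 J1=3 J2=2
add link → L=8 J1=3 J2=2
C@7,6 dof=2 J2 → L=8 J1=3 J2=3
add link → L=9 J1=3 J2=3
R@8,7 dof=1 J1 → L=9 J1=4 J2=3
P@4,0 dof=1 J1 → L=9 J1=5 J2=3
R@3,2 dof=1 J1 → L=9 J1=6 J2=3
add link → L=10 J1=6 J2=3
R@8,6 dof=1 J1 → L=10 J1=7 J2=3
P@9,3 dof=1 J1 → L=10 J1=8 J2=3
R@6,2 dof=1 J1 → L=10 J1=9 J2=3
R@9,4 dof=1 J1 → L=10 J1=10 J2=3
R@5,1 dof=1 J1 → L=10 J1=11 J2=3
PS@1,4 dof=2 J2 → L=10 J1=11 J2=4
P@8,3 dof=1 J1 → L=10 J1=12 J2=4
M=3(L−1)−2J1−J2=3·9−2·12−4=-1

M = -1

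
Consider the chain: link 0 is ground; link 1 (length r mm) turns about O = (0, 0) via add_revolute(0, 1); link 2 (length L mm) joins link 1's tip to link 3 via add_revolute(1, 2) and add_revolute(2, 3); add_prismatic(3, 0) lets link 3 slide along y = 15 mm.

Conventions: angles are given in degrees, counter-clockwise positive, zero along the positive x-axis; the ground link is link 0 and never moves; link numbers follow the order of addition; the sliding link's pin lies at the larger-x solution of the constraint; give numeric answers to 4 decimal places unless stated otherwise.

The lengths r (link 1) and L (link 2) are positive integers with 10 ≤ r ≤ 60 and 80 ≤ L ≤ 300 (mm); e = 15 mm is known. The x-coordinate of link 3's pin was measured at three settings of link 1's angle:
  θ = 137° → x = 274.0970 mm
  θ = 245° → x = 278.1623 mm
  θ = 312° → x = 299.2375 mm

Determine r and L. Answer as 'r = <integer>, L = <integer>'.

constraint per measurement: (x − r cos θ)² + (r sin θ − e)² = L²
subtracting the θ₁ and θ₂ equations cancels the r² and L² terms:
r = (x₁² − x₂²) / (2[(x₁cos θ₁ + e sin θ₁) − (x₂cos θ₂ + e sin θ₂)]) = 19.0002 → r = 19
L² = (x₁ − r cos θ₁)² + (r sin θ₁ − e)² = 82943.9769 → L = 288.0000 → L = 288
check at θ₃=312°: x = 299.2375 (printed 299.2375) ✓

r = 19, L = 288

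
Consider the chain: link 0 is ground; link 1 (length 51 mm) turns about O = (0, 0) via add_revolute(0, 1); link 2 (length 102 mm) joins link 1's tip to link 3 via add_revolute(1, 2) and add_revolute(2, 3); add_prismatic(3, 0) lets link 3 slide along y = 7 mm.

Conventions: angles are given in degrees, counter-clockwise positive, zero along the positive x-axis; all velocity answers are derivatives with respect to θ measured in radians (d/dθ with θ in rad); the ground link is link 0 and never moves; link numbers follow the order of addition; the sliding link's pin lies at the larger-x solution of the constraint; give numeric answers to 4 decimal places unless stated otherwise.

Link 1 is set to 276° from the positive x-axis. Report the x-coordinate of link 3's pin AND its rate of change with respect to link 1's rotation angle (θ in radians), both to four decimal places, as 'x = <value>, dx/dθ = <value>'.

geometry: r = 51 mm, L = 102 mm, e = 7 mm
crank pin P = (r cos θ, r sin θ) = (5.330952, -50.720617)
h = r sin θ − e = -50.720617 − 7 = -57.720617
x = r cos θ + √(L² − h²) = 5.330952 + 84.097149 = 89.428100
dx/dθ = −r sin θ − h·r cos θ/√(L² − h²) (θ in radians; h = -57.720617) = 54.379549

x = 89.4281, dx/dθ = 54.3795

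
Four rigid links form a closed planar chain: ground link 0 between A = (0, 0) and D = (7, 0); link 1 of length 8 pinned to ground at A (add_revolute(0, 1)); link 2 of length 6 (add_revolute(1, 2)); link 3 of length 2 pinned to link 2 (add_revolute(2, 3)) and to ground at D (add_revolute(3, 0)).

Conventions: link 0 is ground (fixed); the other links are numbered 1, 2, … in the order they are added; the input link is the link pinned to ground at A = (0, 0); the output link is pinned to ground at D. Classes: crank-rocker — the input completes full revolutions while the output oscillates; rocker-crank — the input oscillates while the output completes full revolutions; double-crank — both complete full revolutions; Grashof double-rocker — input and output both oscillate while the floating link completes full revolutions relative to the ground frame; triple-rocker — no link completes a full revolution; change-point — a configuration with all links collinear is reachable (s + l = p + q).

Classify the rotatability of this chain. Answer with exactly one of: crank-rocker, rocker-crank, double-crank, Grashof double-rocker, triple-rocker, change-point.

lengths: ground=7, input=8, coupler=6, output=2
sorted: s=2 (shortest), l=8 (longest), p+q=13
s + l = 10 vs p + q = 13
s + l < p + q (Grashof) with shortest = output link → rocker-crank

rocker-crank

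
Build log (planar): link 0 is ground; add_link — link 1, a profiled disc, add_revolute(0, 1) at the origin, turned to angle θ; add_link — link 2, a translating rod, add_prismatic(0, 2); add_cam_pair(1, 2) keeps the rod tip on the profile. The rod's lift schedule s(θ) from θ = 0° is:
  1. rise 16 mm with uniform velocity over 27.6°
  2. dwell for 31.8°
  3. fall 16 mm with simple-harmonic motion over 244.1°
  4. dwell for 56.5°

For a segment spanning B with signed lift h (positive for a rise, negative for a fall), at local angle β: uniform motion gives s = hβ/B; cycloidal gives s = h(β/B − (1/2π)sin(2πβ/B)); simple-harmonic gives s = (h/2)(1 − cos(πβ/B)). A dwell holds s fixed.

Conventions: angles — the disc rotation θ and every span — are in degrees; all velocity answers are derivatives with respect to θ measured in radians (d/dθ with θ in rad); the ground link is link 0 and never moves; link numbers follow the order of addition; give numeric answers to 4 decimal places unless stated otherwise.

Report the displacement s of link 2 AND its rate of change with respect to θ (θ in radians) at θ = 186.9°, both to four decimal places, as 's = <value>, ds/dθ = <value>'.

seg 1 [0°–27.6°] uniform, h=16: full span → s += 16 → s = 16.0000
seg 2 [27.6°–59.4°] dwell: s stays 16.0000
seg 3 [59.4°–303.5°] simple-harmonic, h=-16: θ=186.9° here. β=127.5, B=244.1. -16/2·(1 − cos(π·0.5223)) = -8.5607 → s = 7.4393
velocity in seg [59.4°–303.5°] (simple-harmonic), θ in radians: β = 127.5° = 2.2253 rad, B = 244.1° = 4.2603 rad; ds/dθ = (πh/(2B)) sin(πβ/B) = (π·(-16)/(2·4.2603)) sin(π·0.5223) = -5.884716 mm/rad

s = 7.4393, ds/dθ = -5.8847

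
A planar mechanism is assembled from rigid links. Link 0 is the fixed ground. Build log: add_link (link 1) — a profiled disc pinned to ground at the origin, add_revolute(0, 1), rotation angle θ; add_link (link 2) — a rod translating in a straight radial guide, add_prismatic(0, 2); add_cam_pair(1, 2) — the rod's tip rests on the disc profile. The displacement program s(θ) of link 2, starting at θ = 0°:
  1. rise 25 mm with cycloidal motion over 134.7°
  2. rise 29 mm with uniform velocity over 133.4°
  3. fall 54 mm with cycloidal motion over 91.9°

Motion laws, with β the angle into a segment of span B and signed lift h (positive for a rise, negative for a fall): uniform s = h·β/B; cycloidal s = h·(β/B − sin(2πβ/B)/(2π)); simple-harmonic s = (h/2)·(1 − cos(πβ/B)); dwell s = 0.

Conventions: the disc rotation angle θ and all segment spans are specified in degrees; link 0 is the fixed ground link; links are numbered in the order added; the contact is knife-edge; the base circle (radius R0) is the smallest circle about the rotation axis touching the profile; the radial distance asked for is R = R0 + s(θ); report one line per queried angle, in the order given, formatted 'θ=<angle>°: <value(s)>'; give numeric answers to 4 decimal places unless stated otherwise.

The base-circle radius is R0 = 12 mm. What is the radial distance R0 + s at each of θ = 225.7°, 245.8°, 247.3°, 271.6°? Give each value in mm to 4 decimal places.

seg 1 [0°–134.7°] cycloidal, h=25: full span → s += 25 → s = 25.0000
seg 2 [134.7°–268.1°] uniform, h=29: θ=225.7° here. β=91, B=133.4. 29·91/133.4 = 19.7826 → s = 44.7826
seg 2 [134.7°–268.1°] uniform, h=29: θ=245.8° here. β=111.1, B=133.4. 29·111.1/133.4 = 24.1522 → s = 49.1522
seg 2 [134.7°–268.1°] uniform, h=29: θ=247.3° here. β=112.6, B=133.4. 29·112.6/133.4 = 24.4783 → s = 49.4783
seg 2 [134.7°–268.1°] uniform, h=29: full span → s += 29 → s = 54.0000
seg 3 [268.1°–360°] cycloidal, h=-54: θ=271.6° here. β=3.5, B=91.9. -54·(0.0381 − sin(2π·0.0381)/(2π)) = -0.0196 → s = 53.9804
θ=225.7°: R = R0 + s = 12 + 44.7826 = 56.7826
θ=245.8°: R = R0 + s = 12 + 49.1522 = 61.1522
θ=247.3°: R = R0 + s = 12 + 49.4783 = 61.4783
θ=271.6°: R = R0 + s = 12 + 53.9804 = 65.9804

θ=225.7°: 56.7826
θ=245.8°: 61.1522
θ=247.3°: 61.4783
θ=271.6°: 65.9804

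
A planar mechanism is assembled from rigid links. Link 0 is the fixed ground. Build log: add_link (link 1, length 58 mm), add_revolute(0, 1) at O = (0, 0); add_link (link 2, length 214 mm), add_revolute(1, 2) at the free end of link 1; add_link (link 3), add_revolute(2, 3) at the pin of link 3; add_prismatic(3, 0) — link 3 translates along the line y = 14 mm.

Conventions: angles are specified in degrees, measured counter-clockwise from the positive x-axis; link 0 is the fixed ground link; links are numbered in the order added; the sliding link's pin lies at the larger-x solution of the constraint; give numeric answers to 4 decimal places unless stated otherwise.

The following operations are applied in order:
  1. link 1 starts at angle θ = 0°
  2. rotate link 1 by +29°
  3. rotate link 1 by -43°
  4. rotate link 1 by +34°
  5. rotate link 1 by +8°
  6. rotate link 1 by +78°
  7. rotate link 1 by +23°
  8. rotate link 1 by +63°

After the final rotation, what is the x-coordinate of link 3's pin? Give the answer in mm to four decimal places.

geometry: r = 58 mm, L = 214 mm, e = 14 mm; θ starts at 0°
rotate link 1 by +29°: θ ← 0° +29° = 29°
rotate link 1 by -43°: θ ← 29° -43° = -14°
rotate link 1 by +34°: θ ← -14° +34° = 20°
rotate link 1 by +8°: θ ← 20° +8° = 28°
rotate link 1 by +78°: θ ← 28° +78° = 106°
rotate link 1 by +23°: θ ← 106° +23° = 129°
rotate link 1 by +63°: θ ← 129° +63° = 192°
crank pin P = (r cos θ, r sin θ) = (-56.732561, -12.058878)
h = r sin θ − e = -12.058878 − 14 = -26.058878
x = r cos θ + √(L² − h²) = -56.732561 + 212.407474 = 155.674913

155.6749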